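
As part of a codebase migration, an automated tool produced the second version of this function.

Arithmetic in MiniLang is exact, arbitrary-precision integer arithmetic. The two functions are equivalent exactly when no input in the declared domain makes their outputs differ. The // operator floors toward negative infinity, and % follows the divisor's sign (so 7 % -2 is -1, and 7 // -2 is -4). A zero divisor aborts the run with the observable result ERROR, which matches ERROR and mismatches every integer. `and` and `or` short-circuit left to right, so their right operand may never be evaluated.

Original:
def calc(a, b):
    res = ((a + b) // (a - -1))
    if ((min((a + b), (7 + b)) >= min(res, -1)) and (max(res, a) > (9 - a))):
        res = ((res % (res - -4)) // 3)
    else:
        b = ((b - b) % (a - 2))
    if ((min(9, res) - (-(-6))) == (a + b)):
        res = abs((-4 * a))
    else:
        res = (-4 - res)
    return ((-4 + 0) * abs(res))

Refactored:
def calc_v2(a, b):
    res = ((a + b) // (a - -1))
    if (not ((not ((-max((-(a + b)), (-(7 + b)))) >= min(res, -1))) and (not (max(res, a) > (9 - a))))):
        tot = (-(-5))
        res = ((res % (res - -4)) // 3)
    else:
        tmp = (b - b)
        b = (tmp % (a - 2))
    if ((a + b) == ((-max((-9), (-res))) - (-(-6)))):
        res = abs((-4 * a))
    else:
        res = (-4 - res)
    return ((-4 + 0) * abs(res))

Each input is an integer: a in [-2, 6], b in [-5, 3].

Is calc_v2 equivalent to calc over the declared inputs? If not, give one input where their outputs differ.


Run the pair on a=-2, b=1.
calc: res := 1 | ((min((a + b), (7 + b)) >= min(res, -1)) and (max(res, a) > (9 - a))): false | b := 0 | ((min(9, res) - (-(-6))) == (a + b)): false | res := -5 | result -20
calc_v2: res := 1 | (not ((not ((-max((-(a + b)), (-(7 + b)))) >= min(res, -1))) and (not (max(res, a) > (9 - a))))): true | tot := 5 | res := 0 | ((a + b) == ((-max((-9), (-res))) - (-(-6)))): false | res := -4 | result -16
-20 vs -16 — the two versions disagree here.
verdict: not equivalent; witness: a=-2, b=1


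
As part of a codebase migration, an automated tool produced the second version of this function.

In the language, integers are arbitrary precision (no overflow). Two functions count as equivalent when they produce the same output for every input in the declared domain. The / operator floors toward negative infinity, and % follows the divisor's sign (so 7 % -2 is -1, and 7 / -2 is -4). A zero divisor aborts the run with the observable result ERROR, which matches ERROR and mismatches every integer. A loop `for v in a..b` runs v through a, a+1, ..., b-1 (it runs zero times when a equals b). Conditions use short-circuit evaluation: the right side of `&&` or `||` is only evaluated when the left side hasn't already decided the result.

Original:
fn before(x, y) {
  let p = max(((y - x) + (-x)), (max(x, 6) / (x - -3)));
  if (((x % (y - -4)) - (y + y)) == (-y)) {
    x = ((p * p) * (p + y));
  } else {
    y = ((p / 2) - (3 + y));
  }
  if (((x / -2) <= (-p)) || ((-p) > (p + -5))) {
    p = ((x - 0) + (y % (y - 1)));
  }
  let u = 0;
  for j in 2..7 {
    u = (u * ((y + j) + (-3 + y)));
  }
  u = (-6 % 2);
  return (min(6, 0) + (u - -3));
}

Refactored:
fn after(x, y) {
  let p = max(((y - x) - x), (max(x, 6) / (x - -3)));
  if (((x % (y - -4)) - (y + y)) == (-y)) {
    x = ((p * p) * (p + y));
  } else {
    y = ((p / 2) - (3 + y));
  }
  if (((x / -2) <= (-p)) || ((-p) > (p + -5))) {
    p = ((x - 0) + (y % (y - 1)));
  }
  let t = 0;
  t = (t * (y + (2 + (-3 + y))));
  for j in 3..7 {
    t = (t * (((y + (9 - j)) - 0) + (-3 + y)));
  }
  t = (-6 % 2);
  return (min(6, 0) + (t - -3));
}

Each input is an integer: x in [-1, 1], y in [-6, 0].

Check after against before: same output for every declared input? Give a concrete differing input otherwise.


Changes here: loop structure differs, and constant usage differs, and local variable names differ, and statement counts differ, and arithmetic usage differs; the full 21-point sweep finds no disagreement.
verdict: equivalent


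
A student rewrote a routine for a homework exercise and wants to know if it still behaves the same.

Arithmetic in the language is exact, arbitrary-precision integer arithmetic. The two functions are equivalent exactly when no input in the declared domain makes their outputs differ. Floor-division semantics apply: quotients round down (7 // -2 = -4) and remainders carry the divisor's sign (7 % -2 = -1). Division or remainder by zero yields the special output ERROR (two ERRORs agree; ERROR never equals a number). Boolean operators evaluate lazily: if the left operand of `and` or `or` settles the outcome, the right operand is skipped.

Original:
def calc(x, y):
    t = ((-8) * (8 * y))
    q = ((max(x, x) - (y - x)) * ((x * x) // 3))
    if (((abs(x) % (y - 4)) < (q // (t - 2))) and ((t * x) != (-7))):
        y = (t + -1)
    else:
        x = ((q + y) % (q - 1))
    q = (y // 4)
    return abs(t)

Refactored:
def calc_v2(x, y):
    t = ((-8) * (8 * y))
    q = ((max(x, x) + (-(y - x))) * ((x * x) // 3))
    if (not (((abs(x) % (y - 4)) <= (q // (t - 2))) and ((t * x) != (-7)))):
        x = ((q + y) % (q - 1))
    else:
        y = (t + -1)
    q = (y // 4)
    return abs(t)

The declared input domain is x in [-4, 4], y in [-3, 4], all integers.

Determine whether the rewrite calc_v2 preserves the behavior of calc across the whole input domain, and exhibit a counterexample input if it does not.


Although `((abs(x) % (y - 4)) < (q // (t - 2)))` became `((abs(x) % (y - 4)) <= (q // (t - 2)))`, no input in the stated domain can expose it.
As a probe, take x=0, y=3: calc runs t = -192; q = 0; (((abs(x) % (y - 4)) < (q // (t - 2))) and ((t * x) != (-7))) -> false; x = 0; q = 0; return 192; calc_v2 runs t = -192; q = 0; (not (((abs(x) % (y - 4)) <= (q // (t - 2))) and ((t * x) != (-7)))) -> false; y = -193; q = -49; return 192; both end at 192.
An exhaustive pass over the 72 declared inputs shows identical outputs.
verdict: equivalent


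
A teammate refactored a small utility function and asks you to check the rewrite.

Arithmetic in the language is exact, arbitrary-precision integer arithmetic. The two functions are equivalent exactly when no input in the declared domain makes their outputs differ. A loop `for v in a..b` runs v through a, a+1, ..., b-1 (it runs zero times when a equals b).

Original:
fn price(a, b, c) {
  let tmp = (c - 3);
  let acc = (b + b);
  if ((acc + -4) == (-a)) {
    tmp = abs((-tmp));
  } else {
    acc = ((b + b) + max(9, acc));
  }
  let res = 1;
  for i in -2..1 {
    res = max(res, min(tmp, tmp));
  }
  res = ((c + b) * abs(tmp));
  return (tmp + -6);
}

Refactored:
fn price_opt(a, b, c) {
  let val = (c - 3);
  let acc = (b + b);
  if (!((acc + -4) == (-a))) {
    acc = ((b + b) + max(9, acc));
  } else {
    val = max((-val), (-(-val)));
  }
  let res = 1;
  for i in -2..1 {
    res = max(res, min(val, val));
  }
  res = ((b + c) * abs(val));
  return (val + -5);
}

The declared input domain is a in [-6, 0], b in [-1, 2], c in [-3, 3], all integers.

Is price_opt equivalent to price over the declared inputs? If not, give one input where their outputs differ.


These are not equivalent — on a=-6, b=-1, c=-3 the outputs split (-12 vs -11).
price: tmp := -6 | acc := -2 | ((acc + -4) == (-a)): false | acc := 7 | res := 1 | iter i=-2: | res := 1 | iter i=-1: | res := 1 | iter i=0: | res := 1 | res := -24 | result -12
price_opt: val := -6 | acc := -2 | (!((acc + -4) == (-a))): true | acc := 7 | res := 1 | iter i=-2: | res := 1 | iter i=-1: | res := 1 | iter i=0: | res := 1 | res := -24 | result -11
verdict: not equivalent; witness: a=-6, b=-1, c=-3


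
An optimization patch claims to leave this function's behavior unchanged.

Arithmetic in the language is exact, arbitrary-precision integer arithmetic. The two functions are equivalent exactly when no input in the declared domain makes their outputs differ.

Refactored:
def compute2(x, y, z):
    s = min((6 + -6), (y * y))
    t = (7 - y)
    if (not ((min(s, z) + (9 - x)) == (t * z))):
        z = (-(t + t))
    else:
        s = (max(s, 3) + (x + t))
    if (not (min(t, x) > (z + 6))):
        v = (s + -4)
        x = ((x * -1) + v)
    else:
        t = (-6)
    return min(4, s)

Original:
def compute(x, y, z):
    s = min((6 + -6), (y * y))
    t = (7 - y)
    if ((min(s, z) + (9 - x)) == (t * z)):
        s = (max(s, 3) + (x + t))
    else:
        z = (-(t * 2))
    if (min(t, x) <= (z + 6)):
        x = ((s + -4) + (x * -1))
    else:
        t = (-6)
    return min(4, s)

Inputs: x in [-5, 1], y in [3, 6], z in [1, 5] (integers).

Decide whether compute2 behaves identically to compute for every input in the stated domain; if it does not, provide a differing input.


The two versions differ — the changes include comparison usage differs, boolean connective usage differs, local variable names differ, statement counts differ, constant usage differs, arithmetic usage differs.
One worked example (x=-5, y=3, z=5) — compute: s=0, then t=4, then ((min(s, z) + (9 - x)) == (t * z)) is false, then z=-8, then (min(t, x) <= (z + 6)) is true, then x=1, then returns 0; compute2: s=0, then t=4, then (not ((min(s, z) + (9 - x)) == (t * z))) is true, then z=-8, then (not (min(t, x) > (z + 6))) is true, then v=-4, then x=1, then returns 0; agreement on 0.
An exhaustive pass over the 140 declared inputs shows identical outputs.
verdict: equivalent


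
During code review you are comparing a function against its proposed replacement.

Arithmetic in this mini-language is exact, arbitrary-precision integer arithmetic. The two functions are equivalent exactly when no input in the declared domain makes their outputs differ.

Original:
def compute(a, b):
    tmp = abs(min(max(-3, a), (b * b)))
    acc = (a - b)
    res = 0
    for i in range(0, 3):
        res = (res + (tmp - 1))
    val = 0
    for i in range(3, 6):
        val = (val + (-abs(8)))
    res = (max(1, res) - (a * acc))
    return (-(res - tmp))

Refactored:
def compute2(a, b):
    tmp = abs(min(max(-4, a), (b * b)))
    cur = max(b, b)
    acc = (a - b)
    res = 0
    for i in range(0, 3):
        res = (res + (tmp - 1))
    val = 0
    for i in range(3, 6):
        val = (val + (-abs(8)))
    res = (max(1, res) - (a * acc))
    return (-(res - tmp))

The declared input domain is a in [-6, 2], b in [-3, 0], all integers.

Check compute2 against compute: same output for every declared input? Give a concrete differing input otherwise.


Consider the input a=-6, b=-3.
compute: tmp=3, then acc=-3, then res=0, then (i=0), then res=2, then (i=1), then res=4, then (i=2), then res=6, then val=0, then (i=3), then val=-8, then (i=4), then val=-16, then (i=5), then val=-24, then res=-12, then returns 15
compute2: tmp=4, then cur=-3, then acc=-3, then res=0, then (i=0), then res=3, then (i=1), then res=6, then (i=2), then res=9, then val=0, then (i=3), then val=-8, then (i=4), then val=-16, then (i=5), then val=-24, then res=-9, then returns 13
15 and 13 differ, so these are not the same function on this domain.
verdict: not equivalent; witness: a=-6, b=-3


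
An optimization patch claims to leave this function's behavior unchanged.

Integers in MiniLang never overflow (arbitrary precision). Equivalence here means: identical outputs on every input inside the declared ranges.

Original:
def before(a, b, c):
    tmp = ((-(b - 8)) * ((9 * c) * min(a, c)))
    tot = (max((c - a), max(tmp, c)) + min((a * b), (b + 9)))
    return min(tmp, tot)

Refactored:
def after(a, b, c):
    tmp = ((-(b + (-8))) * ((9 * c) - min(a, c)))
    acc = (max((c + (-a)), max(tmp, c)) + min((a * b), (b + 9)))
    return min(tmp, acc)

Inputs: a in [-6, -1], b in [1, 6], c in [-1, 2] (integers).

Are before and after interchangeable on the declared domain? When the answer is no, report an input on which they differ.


Not equivalent: a=-6, b=1, c=-1 separates them (372 vs -21).
before: tmp := 378 | tot := 372 | result 372
after: tmp := -21 | acc := -1 | result -21
verdict: not equivalent; witness: a=-6, b=1, c=-1


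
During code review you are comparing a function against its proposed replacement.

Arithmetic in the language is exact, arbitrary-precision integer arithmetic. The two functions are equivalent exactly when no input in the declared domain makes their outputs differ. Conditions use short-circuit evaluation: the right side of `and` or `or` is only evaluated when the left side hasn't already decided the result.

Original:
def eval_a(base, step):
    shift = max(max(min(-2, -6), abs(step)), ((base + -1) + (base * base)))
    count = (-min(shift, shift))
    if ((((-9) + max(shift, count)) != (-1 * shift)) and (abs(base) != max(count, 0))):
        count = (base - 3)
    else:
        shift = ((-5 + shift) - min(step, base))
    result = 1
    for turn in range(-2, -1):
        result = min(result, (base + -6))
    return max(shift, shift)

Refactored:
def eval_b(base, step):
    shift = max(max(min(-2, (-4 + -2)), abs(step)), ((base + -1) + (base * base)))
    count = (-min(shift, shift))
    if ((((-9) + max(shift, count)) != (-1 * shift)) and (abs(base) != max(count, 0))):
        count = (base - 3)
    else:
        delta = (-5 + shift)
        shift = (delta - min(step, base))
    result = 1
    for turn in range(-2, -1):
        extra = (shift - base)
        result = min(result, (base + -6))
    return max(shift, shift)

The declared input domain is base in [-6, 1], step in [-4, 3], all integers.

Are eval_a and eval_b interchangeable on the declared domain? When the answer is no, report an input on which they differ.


The two are interchangeable: constant usage differs; also arithmetic usage differs; also local variable names differ; also statement counts differ, and every declared input agrees.
Spot check at base=-1, step=-3 — eval_a: shift=3, then count=-3, then ((((-9) + max(shift, count)) != (-1 * shift)) and (abs(base) != max(count, 0))) is true, then count=-4, then result=1, then (turn=-2), then result=-7, then returns 3. eval_b: shift=3, then count=-3, then ((((-9) + max(shift, count)) != (-1 * shift)) and (abs(base) != max(count, 0))) is true, then count=-4, then result=1, then (turn=-2), then extra=4, then result=-7, then returns 3. Both give 3.
An exhaustive pass over the 64 declared inputs shows identical outputs.
verdict: equivalent


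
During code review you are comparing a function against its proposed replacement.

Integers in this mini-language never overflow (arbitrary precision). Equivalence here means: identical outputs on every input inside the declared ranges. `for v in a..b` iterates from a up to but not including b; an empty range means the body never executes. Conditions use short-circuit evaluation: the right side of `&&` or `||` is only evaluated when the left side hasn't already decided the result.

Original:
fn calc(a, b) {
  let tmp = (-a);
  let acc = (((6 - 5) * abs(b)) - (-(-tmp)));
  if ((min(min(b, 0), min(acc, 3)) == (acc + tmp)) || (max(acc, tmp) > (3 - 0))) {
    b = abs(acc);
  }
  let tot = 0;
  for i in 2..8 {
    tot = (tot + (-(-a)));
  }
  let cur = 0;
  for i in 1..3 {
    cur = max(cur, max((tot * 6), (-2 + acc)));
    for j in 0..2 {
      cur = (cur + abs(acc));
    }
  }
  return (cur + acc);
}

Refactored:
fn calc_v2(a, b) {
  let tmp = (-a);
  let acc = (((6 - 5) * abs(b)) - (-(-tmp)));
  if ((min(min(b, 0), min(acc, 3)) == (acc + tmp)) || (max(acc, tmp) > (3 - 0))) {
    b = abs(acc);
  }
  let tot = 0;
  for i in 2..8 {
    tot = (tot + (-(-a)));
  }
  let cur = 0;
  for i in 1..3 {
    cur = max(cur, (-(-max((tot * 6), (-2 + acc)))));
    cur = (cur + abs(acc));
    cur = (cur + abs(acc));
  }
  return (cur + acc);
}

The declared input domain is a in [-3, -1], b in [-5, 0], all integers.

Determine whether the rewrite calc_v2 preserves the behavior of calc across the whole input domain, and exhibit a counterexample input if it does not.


Behavior is preserved: although local variable names differ; and loop structure differs; and min/max/abs usage differs; and arithmetic usage differs, the outputs never diverge.
As a probe, take a=-2, b=-4: calc runs tmp := 2 | acc := 2 | ((min(min(b, 0), min(acc, 3)) == (acc + tmp)) || (max(acc, tmp) > (3 - 0))): false | tot := 0 | iter i=2: | tot := -2 | iter i=3: | tot := -4 | iter i=4: | tot := -6 | iter i=5: | tot := -8 | iter i=6: | tot := -10 | iter i=7: | tot := -12 | cur := 0 | iter i=1: | cur := 0 | iter j=0: | cur := 2 | iter j=1: | cur := 4 | iter i=2: | cur := 4 | iter j=0: | cur := 6 | iter j=1: | cur := 8 | result 10; calc_v2 runs tmp := 2 | acc := 2 | ((min(min(b, 0), min(acc, 3)) == (acc + tmp)) || (max(acc, tmp) > (3 - 0))): false | tot := 0 | iter i=2: | tot := -2 | iter i=3: | tot := -4 | iter i=4: | tot := -6 | iter i=5: | tot := -8 | iter i=6: | tot := -10 | iter i=7: | tot := -12 | cur := 0 | iter i=1: | cur := 0 | cur := 2 | cur := 4 | iter i=2: | cur := 4 | cur := 6 | cur := 8 | result 10; both end at 10.
An exhaustive pass over the 18 declared inputs shows identical outputs.
verdict: equivalent


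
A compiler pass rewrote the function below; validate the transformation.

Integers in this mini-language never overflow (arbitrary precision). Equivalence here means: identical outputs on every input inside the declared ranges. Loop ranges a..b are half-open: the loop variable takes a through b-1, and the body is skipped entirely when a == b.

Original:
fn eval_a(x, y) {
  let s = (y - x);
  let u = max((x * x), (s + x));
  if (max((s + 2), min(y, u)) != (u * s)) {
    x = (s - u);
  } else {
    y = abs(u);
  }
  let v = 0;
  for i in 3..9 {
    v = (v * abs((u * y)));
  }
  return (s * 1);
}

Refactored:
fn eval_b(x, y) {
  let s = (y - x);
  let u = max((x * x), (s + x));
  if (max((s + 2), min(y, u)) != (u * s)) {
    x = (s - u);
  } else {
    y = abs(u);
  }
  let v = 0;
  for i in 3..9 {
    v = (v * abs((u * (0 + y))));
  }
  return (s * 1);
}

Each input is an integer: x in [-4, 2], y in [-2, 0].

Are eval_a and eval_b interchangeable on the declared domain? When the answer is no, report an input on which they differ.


Reading the diff, among the changes: arithmetic usage differs; constant usage differs.
Spot check at x=0, y=-2 — eval_a: s := -2 | u := 0 | (max((s + 2), min(y, u)) != (u * s)): false | y := 0 | v := 0 | iter i=3: | v := 0 | iter i=4: | v := 0 | iter i=5: | v := 0 | iter i=6: | v := 0 | iter i=7: | v := 0 | iter i=8: | v := 0 | result -2. eval_b: s := -2 | u := 0 | (max((s + 2), min(y, u)) != (u * s)): false | y := 0 | v := 0 | iter i=3: | v := 0 | iter i=4: | v := 0 | iter i=5: | v := 0 | iter i=6: | v := 0 | iter i=7: | v := 0 | iter i=8: | v := 0 | result -2. Both give -2.
Every one of the 21 inputs gives matching results.
verdict: equivalent


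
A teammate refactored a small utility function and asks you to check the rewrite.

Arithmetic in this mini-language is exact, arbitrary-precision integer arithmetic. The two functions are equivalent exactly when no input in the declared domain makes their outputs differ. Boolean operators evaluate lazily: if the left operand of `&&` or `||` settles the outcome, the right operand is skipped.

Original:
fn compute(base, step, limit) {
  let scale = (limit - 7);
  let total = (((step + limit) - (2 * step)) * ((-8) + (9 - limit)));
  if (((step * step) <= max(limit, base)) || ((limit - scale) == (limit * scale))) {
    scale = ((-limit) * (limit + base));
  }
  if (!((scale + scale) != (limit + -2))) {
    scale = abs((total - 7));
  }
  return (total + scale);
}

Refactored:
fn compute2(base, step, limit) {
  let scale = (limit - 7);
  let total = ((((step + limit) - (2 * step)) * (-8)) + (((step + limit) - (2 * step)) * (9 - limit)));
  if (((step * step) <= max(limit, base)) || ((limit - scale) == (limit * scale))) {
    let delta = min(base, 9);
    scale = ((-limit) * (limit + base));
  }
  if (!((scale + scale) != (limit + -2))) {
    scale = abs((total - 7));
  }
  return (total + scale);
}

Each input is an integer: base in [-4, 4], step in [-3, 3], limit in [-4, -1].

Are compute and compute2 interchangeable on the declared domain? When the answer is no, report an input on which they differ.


The two versions differ — the changes include arithmetic usage differs, constant usage differs, statement counts differ, local variable names differ, min/max/abs usage differs.
As a probe, take base=-4, step=1, limit=-3: compute runs scale becomes -10; next total becomes -16; next (((step * step) <= max(limit, base)) || ((limit - scale) == (limit * scale))) evaluates to false; next (!((scale + scale) != (limit + -2))) evaluates to false; next final value -26; compute2 runs scale becomes -10; next total becomes -16; next (((step * step) <= max(limit, base)) || ((limit - scale) == (limit * scale))) evaluates to false; next (!((scale + scale) != (limit + -2))) evaluates to false; next final value -26; both end at -26.
Across all 252 domain points the two functions coincide.
verdict: equivalent


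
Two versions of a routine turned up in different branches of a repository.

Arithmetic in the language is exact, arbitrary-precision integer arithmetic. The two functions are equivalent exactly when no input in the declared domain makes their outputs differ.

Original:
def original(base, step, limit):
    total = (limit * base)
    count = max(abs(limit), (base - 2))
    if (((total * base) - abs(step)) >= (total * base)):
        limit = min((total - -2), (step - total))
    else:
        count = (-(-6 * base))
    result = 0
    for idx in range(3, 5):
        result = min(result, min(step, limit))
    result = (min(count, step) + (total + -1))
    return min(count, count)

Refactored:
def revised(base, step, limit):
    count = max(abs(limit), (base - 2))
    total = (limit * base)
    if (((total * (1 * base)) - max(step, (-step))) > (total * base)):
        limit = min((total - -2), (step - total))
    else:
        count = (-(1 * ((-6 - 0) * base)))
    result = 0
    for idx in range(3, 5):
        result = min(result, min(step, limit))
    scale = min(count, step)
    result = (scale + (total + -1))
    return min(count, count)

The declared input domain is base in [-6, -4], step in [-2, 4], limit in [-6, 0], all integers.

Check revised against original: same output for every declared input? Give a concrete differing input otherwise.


On input base=-6, step=0, limit=-6, original returns 6 while revised returns -36.
verdict: not equivalent; witness: base=-6, step=0, limit=-6


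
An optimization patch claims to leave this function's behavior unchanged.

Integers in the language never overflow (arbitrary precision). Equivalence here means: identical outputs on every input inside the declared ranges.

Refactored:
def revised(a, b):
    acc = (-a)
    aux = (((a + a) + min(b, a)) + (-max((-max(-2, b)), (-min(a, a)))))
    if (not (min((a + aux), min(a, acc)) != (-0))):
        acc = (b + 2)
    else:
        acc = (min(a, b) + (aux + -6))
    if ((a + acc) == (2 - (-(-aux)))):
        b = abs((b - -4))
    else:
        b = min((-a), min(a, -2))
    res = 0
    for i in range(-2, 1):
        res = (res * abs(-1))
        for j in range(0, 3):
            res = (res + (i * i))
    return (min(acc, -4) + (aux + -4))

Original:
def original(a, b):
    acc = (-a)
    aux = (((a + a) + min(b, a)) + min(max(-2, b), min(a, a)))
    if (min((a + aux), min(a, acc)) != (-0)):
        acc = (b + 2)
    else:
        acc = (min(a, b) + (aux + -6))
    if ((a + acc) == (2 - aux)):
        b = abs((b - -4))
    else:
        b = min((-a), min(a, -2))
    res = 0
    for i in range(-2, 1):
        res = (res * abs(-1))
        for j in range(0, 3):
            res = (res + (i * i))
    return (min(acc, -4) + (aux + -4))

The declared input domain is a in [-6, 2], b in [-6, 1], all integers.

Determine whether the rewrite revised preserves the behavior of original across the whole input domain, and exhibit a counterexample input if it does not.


Try a=-6, b=-6.
original: acc=6, then aux=-24, then (min((a + aux), min(a, acc)) != (-0)) is true, then acc=-4, then ((a + acc) == (2 - aux)) is false, then b=-6, then res=0, then (i=-2), then res=0, then (j=0), then res=4, then (j=1), then res=8, then (j=2), then res=12, then (i=-1), then res=12, then (j=0), then res=13, then (j=1), then res=14, then (j=2), then res=15, then (i=0), then res=15, then (j=0), then res=15, then (j=1), then res=15, then (j=2), then res=15, then returns -32
revised: acc=6, then aux=-24, then (not (min((a + aux), min(a, acc)) != (-0))) is false, then acc=-36, then ((a + acc) == (2 - (-(-aux)))) is false, then b=-6, then res=0, then (i=-2), then res=0, then (j=0), then res=4, then (j=1), then res=8, then (j=2), then res=12, then (i=-1), then res=12, then (j=0), then res=13, then (j=1), then res=14, then (j=2), then res=15, then (i=0), then res=15, then (j=0), then res=15, then (j=1), then res=15, then (j=2), then res=15, then returns -64
-32 != -64, so the rewrite changes behavior.
verdict: not equivalent; witness: a=-6, b=-6


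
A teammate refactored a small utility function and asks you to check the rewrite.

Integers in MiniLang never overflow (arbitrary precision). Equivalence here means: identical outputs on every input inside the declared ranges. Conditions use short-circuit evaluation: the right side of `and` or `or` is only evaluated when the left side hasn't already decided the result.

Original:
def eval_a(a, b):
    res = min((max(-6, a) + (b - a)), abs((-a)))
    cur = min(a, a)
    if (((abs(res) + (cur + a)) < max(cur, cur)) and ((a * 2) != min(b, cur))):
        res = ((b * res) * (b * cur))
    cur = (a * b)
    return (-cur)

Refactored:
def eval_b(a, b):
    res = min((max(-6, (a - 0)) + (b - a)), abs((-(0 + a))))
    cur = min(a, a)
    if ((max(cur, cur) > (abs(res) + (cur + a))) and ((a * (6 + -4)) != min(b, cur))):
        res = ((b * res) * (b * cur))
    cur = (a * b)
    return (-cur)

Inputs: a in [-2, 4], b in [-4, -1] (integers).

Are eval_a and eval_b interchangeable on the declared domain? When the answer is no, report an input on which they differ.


Equivalent — the differences include arithmetic usage differs; and comparison usage differs; and constant usage differs, yet no declared input distinguishes the two.
As a probe, take a=0, b=-4: eval_a runs res=-4, then cur=0, then (((abs(res) + (cur + a)) < max(cur, cur)) and ((a * 2) != min(b, cur))) is false, then cur=0, then returns 0; eval_b runs res=-4, then cur=0, then ((max(cur, cur) > (abs(res) + (cur + a))) and ((a * (6 + -4)) != min(b, cur))) is false, then cur=0, then returns 0; both end at 0.
Checked all 28 inputs in the declared domain: the outputs agree on every one.
verdict: equivalent


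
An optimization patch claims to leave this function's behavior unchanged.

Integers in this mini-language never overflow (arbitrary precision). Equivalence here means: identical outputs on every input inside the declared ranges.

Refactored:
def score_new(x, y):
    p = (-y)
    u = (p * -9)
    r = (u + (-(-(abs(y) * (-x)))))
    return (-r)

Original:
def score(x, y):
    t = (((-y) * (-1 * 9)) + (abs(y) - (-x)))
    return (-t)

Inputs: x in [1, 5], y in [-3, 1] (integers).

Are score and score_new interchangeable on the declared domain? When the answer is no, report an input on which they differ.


Run the pair on x=1, y=-3.
score: t = -23; return 23
score_new: p = 3; u = -27; r = -30; return 30
23 vs 30 — the two versions disagree here.
verdict: not equivalent; witness: x=1, y=-3


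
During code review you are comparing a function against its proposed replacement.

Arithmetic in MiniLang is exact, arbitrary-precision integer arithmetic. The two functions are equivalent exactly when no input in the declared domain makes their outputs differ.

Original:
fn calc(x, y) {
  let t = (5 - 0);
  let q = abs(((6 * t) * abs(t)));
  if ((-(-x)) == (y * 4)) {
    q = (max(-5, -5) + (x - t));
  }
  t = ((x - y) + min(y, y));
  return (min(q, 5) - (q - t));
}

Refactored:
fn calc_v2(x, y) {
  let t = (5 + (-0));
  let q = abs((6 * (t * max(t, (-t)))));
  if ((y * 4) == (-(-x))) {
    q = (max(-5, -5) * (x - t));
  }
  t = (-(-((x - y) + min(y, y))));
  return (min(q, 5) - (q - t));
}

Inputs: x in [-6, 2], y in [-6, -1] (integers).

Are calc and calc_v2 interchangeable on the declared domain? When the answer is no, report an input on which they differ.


Run the pair on x=-4, y=-1.
calc: t := 5 | q := 150 | ((-(-x)) == (y * 4)): true | q := -14 | t := -4 | result -4
calc_v2: t := 5 | q := 150 | ((y * 4) == (-(-x))): true | q := 45 | t := -4 | result -44
-4 vs -44 — the two versions disagree here.
verdict: not equivalent; witness: x=-4, y=-1


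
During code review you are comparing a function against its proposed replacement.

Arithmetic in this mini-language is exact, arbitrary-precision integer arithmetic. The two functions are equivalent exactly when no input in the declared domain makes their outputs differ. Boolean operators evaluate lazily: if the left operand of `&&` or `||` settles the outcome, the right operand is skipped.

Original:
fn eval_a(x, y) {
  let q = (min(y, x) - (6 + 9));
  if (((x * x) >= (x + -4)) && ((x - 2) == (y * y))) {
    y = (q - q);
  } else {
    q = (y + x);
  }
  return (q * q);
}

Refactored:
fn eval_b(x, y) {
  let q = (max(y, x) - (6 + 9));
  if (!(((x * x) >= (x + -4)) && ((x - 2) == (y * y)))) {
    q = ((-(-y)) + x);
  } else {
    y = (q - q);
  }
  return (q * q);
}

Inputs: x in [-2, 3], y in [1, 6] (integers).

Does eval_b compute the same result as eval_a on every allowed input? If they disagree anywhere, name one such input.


On input x=3, y=1, eval_a returns 196 while eval_b returns 144.
verdict: not equivalent; witness: x=3, y=1


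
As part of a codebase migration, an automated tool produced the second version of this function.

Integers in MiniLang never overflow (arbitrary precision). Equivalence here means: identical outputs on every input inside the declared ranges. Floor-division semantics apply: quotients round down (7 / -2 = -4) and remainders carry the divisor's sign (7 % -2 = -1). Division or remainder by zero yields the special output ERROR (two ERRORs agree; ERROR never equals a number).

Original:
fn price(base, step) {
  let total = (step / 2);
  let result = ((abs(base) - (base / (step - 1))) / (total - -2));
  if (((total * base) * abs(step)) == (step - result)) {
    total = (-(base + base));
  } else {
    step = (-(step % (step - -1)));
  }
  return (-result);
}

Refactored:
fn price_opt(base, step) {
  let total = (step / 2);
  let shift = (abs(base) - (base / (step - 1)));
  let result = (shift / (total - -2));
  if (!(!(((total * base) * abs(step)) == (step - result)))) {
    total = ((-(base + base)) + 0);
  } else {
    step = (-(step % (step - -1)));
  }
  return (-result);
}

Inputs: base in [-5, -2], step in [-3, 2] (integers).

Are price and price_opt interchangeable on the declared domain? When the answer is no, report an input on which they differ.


Side by side, the visible changes include: local variable names differ; also arithmetic usage differs; also constant usage differs; also statement counts differ; also boolean connective usage differs.
Spot check at base=-4, step=-2 — price: total = -1; result = 3; (((total * base) * abs(step)) == (step - result)) -> false; step = 0; return -3. price_opt: total = -1; shift = 3; result = 3; (!(!(((total * base) * abs(step)) == (step - result)))) -> false; step = 0; return -3. Both give -3.
Checked all 24 inputs in the declared domain: the outputs agree on every one.
verdict: equivalent


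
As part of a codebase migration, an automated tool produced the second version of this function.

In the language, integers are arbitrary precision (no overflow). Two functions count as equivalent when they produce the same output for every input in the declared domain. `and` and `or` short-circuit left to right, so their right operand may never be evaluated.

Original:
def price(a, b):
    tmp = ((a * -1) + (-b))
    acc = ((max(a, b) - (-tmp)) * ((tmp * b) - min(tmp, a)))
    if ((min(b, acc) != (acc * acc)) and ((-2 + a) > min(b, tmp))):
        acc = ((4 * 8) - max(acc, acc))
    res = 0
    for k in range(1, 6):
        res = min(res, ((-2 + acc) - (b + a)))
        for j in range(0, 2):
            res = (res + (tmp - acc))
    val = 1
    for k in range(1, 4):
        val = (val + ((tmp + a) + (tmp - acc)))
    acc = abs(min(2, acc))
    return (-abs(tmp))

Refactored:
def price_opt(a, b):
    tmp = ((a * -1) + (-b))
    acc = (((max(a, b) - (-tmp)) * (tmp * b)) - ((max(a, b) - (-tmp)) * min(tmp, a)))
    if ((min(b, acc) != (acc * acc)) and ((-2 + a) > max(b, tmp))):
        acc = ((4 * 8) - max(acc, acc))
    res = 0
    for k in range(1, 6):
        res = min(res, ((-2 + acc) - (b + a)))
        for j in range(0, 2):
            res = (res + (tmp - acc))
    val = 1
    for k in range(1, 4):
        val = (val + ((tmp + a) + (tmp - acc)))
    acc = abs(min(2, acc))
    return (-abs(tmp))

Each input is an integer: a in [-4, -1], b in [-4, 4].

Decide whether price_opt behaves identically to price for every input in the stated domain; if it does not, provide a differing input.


The edit looks behavioral (`min(b, tmp)` became `max(b, tmp)`), but over these ranges it never changes the outcome; all 36 inputs agree.
verdict: equivalent


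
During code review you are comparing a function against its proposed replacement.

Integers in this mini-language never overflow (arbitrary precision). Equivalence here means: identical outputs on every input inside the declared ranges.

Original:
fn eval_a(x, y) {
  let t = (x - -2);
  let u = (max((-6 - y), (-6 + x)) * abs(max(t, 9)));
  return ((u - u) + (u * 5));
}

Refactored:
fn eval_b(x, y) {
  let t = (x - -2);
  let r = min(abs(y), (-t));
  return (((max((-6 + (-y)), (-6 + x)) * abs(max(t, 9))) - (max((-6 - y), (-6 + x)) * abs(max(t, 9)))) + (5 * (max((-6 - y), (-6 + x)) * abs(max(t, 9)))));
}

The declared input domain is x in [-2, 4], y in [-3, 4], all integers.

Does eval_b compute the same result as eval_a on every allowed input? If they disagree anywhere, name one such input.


Although min/max/abs usage differs; arithmetic usage differs; constant usage differs; local variable names differ, 56/56 inputs agree.
verdict: equivalent


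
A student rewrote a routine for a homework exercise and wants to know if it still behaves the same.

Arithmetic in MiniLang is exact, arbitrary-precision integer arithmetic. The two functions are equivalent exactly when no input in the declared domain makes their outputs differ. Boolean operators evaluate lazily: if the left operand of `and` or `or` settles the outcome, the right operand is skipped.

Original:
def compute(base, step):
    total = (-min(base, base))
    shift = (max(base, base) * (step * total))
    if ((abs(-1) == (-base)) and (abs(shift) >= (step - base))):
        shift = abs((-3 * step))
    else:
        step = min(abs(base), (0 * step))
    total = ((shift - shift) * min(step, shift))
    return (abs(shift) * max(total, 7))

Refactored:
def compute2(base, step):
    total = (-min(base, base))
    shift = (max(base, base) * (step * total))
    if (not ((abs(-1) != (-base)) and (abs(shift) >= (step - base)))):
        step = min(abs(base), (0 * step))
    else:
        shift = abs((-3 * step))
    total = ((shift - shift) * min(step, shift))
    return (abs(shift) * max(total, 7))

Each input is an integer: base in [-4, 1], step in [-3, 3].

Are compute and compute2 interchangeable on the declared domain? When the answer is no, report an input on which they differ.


Evaluate both at base=-4, step=-3.
compute: total = 4; shift = 48; ((abs(-1) == (-base)) and (abs(shift) >= (step - base))) -> false; step = 0; total = 0; return 336
compute2: total = 4; shift = 48; (not ((abs(-1) != (-base)) and (abs(shift) >= (step - base)))) -> false; shift = 9; total = 0; return 63
336 against 63: the behavior changed.
verdict: not equivalent; witness: base=-4, step=-3


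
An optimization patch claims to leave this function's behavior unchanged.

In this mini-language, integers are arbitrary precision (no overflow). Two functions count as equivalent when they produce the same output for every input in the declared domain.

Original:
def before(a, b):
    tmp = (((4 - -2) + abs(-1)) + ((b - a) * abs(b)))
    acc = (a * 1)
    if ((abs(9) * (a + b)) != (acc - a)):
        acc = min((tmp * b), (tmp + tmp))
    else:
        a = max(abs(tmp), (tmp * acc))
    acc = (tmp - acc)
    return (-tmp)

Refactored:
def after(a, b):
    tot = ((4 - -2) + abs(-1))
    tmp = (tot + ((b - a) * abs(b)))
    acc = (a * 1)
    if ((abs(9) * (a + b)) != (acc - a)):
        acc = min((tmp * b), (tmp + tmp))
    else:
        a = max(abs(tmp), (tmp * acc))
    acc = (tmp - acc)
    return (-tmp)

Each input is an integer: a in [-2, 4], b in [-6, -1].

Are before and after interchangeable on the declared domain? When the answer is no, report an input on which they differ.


Equivalent — the differences include local variable names differ; and statement counts differ, yet no declared input distinguishes the two.
Tracing a=4, b=-6: before: tmp becomes -53; next acc becomes 4; next ((abs(9) * (a + b)) != (acc - a)) evaluates to true; next acc becomes -106; next acc becomes 53; next final value 53 | after: tot becomes 7; next tmp becomes -53; next acc becomes 4; next ((abs(9) * (a + b)) != (acc - a)) evaluates to true; next acc becomes -106; next acc becomes 53; next final value 53 — matching result 53.
An exhaustive pass over the 42 declared inputs shows identical outputs.
verdict: equivalent


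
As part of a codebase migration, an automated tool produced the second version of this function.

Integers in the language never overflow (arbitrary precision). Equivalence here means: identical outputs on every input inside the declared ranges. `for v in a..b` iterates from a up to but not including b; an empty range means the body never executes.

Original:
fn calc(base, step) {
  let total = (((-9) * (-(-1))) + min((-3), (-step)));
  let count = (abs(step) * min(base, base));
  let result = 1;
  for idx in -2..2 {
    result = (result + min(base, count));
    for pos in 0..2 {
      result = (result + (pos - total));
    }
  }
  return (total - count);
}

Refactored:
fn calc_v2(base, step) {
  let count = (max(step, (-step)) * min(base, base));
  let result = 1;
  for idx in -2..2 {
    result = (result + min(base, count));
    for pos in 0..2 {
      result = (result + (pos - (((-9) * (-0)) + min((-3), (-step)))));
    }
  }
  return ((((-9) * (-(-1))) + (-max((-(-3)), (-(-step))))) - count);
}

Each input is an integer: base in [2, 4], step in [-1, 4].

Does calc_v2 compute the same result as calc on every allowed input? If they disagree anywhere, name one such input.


Although `-1` became `0`, no input in the stated domain can expose it.
As a probe, take base=4, step=0: calc runs total becomes -12; next count becomes 0; next result becomes 1; next at idx=-2:; next result becomes 1; next at pos=0:; next result becomes 13; next at pos=1:; next result becomes 26; next at idx=-1:; next result becomes 26; next at pos=0:; next result becomes 38; next at pos=1:; next result becomes 51; next at idx=0:; next result becomes 51; next at pos=0:; next result becomes 63; next at pos=1:; next result becomes 76; next at idx=1:; next result becomes 76; next at pos=0:; next result becomes 88; next at pos=1:; next result becomes 101; next final value -12; calc_v2 runs count becomes 0; next result becomes 1; next at idx=-2:; next result becomes 1; next at pos=0:; next result becomes 4; next at pos=1:; next result becomes 8; next at idx=-1:; next result becomes 8; next at pos=0:; next result becomes 11; next at pos=1:; next result becomes 15; next at idx=0:; next result becomes 15; next at pos=0:; next result becomes 18; next at pos=1:; next result becomes 22; next at idx=1:; next result becomes 22; next at pos=0:; next result becomes 25; next at pos=1:; next result becomes 29; next final value -12; both end at -12.
An exhaustive pass over the 18 declared inputs shows identical outputs.
verdict: equivalent


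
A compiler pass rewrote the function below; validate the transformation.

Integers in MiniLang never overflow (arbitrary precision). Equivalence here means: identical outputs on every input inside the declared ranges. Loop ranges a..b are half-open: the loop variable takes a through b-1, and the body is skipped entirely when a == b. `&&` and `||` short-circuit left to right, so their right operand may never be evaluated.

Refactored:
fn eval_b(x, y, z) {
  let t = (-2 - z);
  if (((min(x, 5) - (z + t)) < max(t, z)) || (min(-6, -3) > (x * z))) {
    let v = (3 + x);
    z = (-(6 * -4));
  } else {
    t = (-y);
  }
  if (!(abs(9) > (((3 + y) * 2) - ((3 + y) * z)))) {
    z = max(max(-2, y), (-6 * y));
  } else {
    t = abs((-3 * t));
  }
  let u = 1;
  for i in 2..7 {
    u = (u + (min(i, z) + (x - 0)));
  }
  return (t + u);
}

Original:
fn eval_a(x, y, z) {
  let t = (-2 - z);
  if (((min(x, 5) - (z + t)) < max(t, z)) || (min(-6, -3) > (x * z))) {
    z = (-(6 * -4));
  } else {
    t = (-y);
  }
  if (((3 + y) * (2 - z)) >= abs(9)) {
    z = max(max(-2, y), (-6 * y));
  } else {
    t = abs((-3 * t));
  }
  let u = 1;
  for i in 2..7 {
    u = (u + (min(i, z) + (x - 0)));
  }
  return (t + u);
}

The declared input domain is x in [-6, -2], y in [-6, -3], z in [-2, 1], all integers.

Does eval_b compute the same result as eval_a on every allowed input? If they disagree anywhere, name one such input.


This is a faithful refactor — boolean connective usage differs; arithmetic usage differs; local variable names differ; statement counts differ; constant usage differs; comparison usage differs, but the computed results match everywhere.
Tracing x=-4, y=-3, z=0: eval_a: t=-2, then (((min(x, 5) - (z + t)) < max(t, z)) || (min(-6, -3) > (x * z))) is true, then z=24, then (((3 + y) * (2 - z)) >= abs(9)) is false, then t=6, then u=1, then (i=2), then u=-1, then (i=3), then u=-2, then (i=4), then u=-2, then (i=5), then u=-1, then (i=6), then u=1, then returns 7 | eval_b: t=-2, then (((min(x, 5) - (z + t)) < max(t, z)) || (min(-6, -3) > (x * z))) is true, then v=-1, then z=24, then (!(abs(9) > (((3 + y) * 2) - ((3 + y) * z)))) is false, then t=6, then u=1, then (i=2), then u=-1, then (i=3), then u=-2, then (i=4), then u=-2, then (i=5), then u=-1, then (i=6), then u=1, then returns 7 — matching result 7.
Every one of the 80 inputs gives matching results.
verdict: equivalent
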